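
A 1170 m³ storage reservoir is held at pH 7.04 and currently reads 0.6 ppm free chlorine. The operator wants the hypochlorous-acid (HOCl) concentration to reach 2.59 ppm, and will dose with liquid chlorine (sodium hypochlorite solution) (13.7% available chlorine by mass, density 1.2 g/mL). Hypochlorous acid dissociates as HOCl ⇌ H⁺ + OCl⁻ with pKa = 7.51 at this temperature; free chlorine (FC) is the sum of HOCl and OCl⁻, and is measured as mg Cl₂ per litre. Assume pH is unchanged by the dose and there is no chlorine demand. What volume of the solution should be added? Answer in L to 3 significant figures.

Volume: 1170 m³ = 1,170,000 L.
[OCl⁻]/[HOCl] = 10^(pH − pKa) = 10^(7.04 − 7.51) = 0.3388; fraction as HOCl = 1/(1 + 0.3388) = 0.7469.
Free chlorine required for 2.59 ppm HOCl: 2.59 / 0.7469 = 3.468 ppm.
FC to add: 3.468 − 0.6 = 2.868 mg/L as Cl₂.
Cl₂ equivalent: 2.868 mg/L × 1,170,000 L = 3355 g.
Product at 13.7% available Cl: 3355 / 0.137 = 24,490 g.
Volume: 24,490 g ÷ 1.2 g/mL = 20,410 mL.

20.4 L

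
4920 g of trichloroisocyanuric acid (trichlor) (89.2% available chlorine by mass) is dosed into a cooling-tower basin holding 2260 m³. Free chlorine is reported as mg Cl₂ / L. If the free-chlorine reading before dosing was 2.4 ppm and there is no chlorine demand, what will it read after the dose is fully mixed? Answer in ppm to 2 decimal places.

4.34 ppm

Volume: 2260 m³ = 2,260,000 L.
Available chlorine delivered: 4920 g × 0.892 = 4389 g as Cl₂.
Concentration rise: 4389 g / 2,260,000 L = 1.942 mg/L = 1.94 ppm.
Final FC: 2.4 + 1.94 = 4.34 ppm.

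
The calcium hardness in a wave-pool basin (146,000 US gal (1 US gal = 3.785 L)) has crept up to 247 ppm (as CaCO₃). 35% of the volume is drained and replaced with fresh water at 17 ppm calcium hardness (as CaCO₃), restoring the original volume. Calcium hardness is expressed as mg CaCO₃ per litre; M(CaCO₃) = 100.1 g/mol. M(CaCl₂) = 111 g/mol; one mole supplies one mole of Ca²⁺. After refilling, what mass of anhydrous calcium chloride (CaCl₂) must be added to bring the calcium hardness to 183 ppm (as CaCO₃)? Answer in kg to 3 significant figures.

10.1 kg

Volume: 146,000 US gal × 3.785 L/gal = 552,610 L.
After draining 35% and refilling: 247 × 0.65 + 17 × 0.35 = 166.5 ppm.
Deficit to target: 183 − 166.5 = 16.5 mg/L.
As CaCO₃: 16.5 mg/L × 552,610 L = 9118 g; ÷ 100.1 = 91.09 mol Ca²⁺.
Mass: 91.09 × 111 = 10,110 g.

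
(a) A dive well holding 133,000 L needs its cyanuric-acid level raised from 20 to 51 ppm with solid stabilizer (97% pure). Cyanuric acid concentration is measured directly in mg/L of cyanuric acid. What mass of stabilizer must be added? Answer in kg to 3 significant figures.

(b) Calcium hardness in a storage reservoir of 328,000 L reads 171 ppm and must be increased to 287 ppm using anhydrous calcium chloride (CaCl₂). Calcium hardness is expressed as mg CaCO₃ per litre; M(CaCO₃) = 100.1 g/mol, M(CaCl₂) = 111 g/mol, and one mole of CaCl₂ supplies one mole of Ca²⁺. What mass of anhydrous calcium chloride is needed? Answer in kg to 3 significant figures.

(a) 4.25 kg; (b) 42.2 kg

(a) CYA to add: (51 − 20) = 31 mg/L × 133,000 L = 4123 g cyanuric acid.
(a) At 97% purity: 4123 / 0.97 = 4251 g product.

(b) Hardness to add: (287 − 171) = 116 mg/L as CaCO₃ × 328,000 L = 38,050 g as CaCO₃.
(b) Moles of Ca²⁺ (1 mol Ca²⁺ ≡ 1 mol CaCO₃): 38,050 / 100.1 g/mol = 380.1 mol.
(b) Mass of CaCl₂: 380.1 × 111 = 42,190 g.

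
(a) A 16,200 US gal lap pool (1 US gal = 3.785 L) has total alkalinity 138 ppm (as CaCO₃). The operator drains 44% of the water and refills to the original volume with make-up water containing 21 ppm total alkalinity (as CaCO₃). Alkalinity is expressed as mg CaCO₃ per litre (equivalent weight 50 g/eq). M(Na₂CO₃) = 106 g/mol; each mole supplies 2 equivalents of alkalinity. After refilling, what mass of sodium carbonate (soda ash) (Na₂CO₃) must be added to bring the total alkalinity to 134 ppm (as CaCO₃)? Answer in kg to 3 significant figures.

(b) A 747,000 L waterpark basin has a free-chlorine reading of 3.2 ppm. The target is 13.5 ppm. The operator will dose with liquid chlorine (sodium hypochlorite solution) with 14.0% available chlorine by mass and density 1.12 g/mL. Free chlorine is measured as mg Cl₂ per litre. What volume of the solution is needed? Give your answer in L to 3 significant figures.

(a) Volume: 16,200 US gal × 3.785 L/gal = 61,317 L.
(a) After draining 44% and refilling: 138 × 0.56 + 21 × 0.44 = 86.52 ppm.
(a) Deficit to target: 134 − 86.52 = 47.48 mg/L.
(a) As CaCO₃: 47.48 mg/L × 61,317 L = 2911 g; ÷ 50 g/eq ÷ 2 = 29.11 mol Na₂CO₃.
(a) Mass: 29.11 × 106 = 3086 g.

(b) Chlorine deficit: 13.5 − 3.2 = 10.3 ppm = 10.3 mg/L as Cl₂.
(b) Cl₂ equivalent needed: 10.3 mg/L × 747,000 L = 7,694,000 mg = 7694 g.
(b) Product at 14.0% available chlorine: 7694 / 0.14 = 54,960 g.
(b) Volume at density 1.12 g/mL: 54,960 g ÷ 1.12 g/mL = 49,070 mL.

(a) 3.09 kg; (b) 49.1 L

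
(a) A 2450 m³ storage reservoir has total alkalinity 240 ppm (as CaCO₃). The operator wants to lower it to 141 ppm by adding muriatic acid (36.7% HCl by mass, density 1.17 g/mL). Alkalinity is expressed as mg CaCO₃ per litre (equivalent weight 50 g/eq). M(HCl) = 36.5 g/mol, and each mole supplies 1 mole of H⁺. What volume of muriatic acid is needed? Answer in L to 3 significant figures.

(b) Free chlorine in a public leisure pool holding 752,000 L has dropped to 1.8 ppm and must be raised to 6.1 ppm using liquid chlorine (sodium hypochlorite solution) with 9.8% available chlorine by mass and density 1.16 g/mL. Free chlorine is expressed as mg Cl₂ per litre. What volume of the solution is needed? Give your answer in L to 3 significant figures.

(a) Volume: 2450 m³ = 2,450,000 L.
(a) Alkalinity to neutralize: (240 − 141) = 99 mg/L as CaCO₃ × 2,450,000 L = 242,600 g as CaCO₃.
(a) Equivalents of H⁺ required: 242,600 ÷ 50 g/eq = 4851 eq = 4851 mol HCl.
(a) Mass of HCl: 4851 × 36.5 = 177,100 g.
(a) Mass of 36.7% solution: 177,100 / 0.367 = 482,500 g.
(a) Volume: 482,500 g ÷ 1.17 g/mL = 412,400 mL.

(b) Chlorine deficit: 6.1 − 1.8 = 4.3 ppm = 4.3 mg/L as Cl₂.
(b) Cl₂ equivalent needed: 4.3 mg/L × 752,000 L = 3,234,000 mg = 3234 g.
(b) Product at 9.8% available chlorine: 3234 / 0.098 = 33,000 g.
(b) Volume at density 1.16 g/mL: 33,000 g ÷ 1.16 g/mL = 28,440 mL.

(a) 412 L; (b) 28.4 L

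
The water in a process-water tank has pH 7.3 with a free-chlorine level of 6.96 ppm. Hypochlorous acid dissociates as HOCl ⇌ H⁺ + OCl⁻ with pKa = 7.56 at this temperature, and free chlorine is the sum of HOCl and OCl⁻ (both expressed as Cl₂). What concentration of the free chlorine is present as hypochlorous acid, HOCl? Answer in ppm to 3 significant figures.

4.49 ppm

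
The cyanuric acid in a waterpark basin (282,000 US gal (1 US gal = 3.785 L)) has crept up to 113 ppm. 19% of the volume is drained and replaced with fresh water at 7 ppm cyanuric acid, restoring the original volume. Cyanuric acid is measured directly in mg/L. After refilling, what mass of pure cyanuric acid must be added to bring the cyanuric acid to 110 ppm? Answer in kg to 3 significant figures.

Volume: 282,000 US gal × 3.785 L/gal = 1,067,370 L.
After draining 19% and refilling: 113 × 0.81 + 7 × 0.19 = 92.86 ppm.
Deficit to target: 110 − 92.86 = 17.14 mg/L.
Mass: 17.14 mg/L × 1,067,370 L = 18,290 g cyanuric acid.

18.3 kg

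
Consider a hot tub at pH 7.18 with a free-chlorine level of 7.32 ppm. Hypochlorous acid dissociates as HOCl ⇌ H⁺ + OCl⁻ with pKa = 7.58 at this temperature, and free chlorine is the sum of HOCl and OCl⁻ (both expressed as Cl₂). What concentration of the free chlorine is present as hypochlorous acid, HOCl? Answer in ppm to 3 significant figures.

5.24 ppm

[OCl⁻]/[HOCl] = 10^(pH − pKa) = 10^(7.18 − 7.58) = 10^-0.40 = 0.3981.
Fraction as HOCl = 1 / (1 + 0.3981) = 0.7153.
HOCl = 0.7153 × 7.32 ppm = 5.236 ppm.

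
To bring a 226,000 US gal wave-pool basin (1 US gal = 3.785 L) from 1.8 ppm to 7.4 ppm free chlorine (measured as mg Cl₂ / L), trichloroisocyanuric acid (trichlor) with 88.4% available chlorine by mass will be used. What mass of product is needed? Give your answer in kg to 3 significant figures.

Volume: 226,000 US gal × 3.785 L/gal = 855,410 L.
Chlorine deficit: 7.4 − 1.8 = 5.6 ppm = 5.6 mg/L as Cl₂.
Cl₂ equivalent needed: 5.6 mg/L × 855,410 L = 4,790,000 mg = 4790 g.
Product at 88.4% available chlorine: 4790 / 0.884 = 5419 g.

5.42 kg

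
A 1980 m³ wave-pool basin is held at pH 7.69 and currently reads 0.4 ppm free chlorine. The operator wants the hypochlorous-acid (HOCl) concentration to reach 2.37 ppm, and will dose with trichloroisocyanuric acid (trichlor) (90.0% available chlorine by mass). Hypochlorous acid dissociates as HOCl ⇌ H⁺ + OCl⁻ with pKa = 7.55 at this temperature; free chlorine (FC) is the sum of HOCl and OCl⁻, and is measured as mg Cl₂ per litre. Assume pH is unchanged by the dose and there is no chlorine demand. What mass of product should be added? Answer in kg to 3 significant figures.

Volume: 1980 m³ = 1,980,000 L.
[OCl⁻]/[HOCl] = 10^(pH − pKa) = 10^(7.69 − 7.55) = 1.38; fraction as HOCl = 1/(1 + 1.38) = 0.4201.
Free chlorine required for 2.37 ppm HOCl: 2.37 / 0.4201 = 5.642 ppm.
FC to add: 5.642 − 0.4 = 5.242 mg/L as Cl₂.
Cl₂ equivalent: 5.242 mg/L × 1,980,000 L = 10,380 g.
Product at 90.0% available Cl: 10,380 / 0.9 = 11,530 g.

11.5 kg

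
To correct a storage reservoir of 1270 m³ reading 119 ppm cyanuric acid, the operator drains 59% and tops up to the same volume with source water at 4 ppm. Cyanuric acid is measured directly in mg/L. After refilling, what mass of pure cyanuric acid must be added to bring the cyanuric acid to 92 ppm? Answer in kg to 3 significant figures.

Volume: 1270 m³ = 1,270,000 L.
After draining 59% and refilling: 119 × 0.41 + 4 × 0.59 = 51.15 ppm.
Deficit to target: 92 − 51.15 = 40.85 mg/L.
Mass: 40.85 mg/L × 1,270,000 L = 51,880 g cyanuric acid.

51.9 kg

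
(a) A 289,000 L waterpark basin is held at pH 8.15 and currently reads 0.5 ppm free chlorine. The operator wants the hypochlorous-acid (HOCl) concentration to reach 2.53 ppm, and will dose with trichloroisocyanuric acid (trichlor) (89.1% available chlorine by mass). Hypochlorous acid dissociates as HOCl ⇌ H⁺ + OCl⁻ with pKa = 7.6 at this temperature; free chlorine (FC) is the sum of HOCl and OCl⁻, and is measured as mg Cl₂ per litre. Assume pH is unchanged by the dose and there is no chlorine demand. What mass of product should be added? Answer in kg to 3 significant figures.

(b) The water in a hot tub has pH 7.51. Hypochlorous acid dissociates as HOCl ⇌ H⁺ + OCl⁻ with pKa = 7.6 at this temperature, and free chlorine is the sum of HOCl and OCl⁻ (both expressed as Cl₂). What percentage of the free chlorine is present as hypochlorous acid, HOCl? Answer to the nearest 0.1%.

(a) [OCl⁻]/[HOCl] = 10^(pH − pKa) = 10^(8.15 − 7.6) = 3.548; fraction as HOCl = 1/(1 + 3.548) = 0.2199.
(a) Free chlorine required for 2.53 ppm HOCl: 2.53 / 0.2199 = 11.51 ppm.
(a) FC to add: 11.51 − 0.5 = 11.01 mg/L as Cl₂.
(a) Cl₂ equivalent: 11.01 mg/L × 289,000 L = 3181 g.
(a) Product at 89.1% available Cl: 3181 / 0.891 = 3570 g.

(b) [OCl⁻]/[HOCl] = 10^(pH − pKa) = 10^(7.51 − 7.6) = 10^-0.09 = 0.8128.
(b) Fraction as HOCl = 1 / (1 + 0.8128) = 0.5516.

(a) 3.57 kg; (b) 55.2%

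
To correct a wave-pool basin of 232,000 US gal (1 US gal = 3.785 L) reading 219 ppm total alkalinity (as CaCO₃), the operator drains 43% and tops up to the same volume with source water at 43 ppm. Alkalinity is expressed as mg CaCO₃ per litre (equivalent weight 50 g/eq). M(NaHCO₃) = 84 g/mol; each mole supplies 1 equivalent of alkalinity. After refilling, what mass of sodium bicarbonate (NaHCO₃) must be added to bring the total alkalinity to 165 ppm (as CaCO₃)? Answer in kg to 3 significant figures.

32.0 kg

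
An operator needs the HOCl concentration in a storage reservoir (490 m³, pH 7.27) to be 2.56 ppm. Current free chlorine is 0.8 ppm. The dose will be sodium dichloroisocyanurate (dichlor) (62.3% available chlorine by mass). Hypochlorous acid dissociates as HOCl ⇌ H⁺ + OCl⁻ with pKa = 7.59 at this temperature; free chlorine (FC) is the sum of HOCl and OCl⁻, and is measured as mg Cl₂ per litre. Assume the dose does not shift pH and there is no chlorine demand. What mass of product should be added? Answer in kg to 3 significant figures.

2.35 kg

Volume: 490 m³ = 490,000 L.
[OCl⁻]/[HOCl] = 10^(pH − pKa) = 10^(7.27 − 7.59) = 0.4786; fraction as HOCl = 1/(1 + 0.4786) = 0.6763.
Free chlorine required for 2.56 ppm HOCl: 2.56 / 0.6763 = 3.785 ppm.
FC to add: 3.785 − 0.8 = 2.985 mg/L as Cl₂.
Cl₂ equivalent: 2.985 mg/L × 490,000 L = 1463 g.
Product at 62.3% available Cl: 1463 / 0.623 = 2348 g.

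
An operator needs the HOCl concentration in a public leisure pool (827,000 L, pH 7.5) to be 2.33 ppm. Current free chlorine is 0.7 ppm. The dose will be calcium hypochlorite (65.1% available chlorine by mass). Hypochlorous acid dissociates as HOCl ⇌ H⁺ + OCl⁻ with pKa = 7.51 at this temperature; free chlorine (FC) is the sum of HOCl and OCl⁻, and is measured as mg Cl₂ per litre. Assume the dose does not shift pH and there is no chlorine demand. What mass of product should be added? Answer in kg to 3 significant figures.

[OCl⁻]/[HOCl] = 10^(pH − pKa) = 10^(7.5 − 7.51) = 0.9772; fraction as HOCl = 1/(1 + 0.9772) = 0.5058.
Free chlorine required for 2.33 ppm HOCl: 2.33 / 0.5058 = 4.607 ppm.
FC to add: 4.607 − 0.7 = 3.907 mg/L as Cl₂.
Cl₂ equivalent: 3.907 mg/L × 827,000 L = 3231 g.
Product at 65.1% available Cl: 3231 / 0.651 = 4963 g.

4.96 kg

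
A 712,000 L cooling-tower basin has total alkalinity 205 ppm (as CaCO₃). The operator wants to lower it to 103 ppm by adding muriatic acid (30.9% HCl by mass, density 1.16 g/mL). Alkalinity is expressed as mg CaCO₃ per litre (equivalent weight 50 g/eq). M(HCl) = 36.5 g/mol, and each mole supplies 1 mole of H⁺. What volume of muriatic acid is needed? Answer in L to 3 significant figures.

148 L

Alkalinity to neutralize: (205 − 103) = 102 mg/L as CaCO₃ × 712,000 L = 72,620 g as CaCO₃.
Equivalents of H⁺ required: 72,620 ÷ 50 g/eq = 1452 eq = 1452 mol HCl.
Mass of HCl: 1452 × 36.5 = 53,020 g.
Mass of 30.9% solution: 53,020 / 0.309 = 171,600 g.
Volume: 171,600 g ÷ 1.16 g/mL = 147,900 mL.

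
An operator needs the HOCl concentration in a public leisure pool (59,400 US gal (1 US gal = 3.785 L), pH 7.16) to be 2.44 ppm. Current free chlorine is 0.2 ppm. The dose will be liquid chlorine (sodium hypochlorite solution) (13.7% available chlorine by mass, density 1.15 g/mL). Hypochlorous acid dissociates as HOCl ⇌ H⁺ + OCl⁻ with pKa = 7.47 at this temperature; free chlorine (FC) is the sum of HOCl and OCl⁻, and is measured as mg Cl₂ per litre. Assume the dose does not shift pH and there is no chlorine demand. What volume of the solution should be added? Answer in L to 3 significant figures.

4.90 L

Volume: 59,400 US gal × 3.785 L/gal = 224,829 L.
[OCl⁻]/[HOCl] = 10^(pH − pKa) = 10^(7.16 − 7.47) = 0.4898; fraction as HOCl = 1/(1 + 0.4898) = 0.6712.
Free chlorine required for 2.44 ppm HOCl: 2.44 / 0.6712 = 3.635 ppm.
FC to add: 3.635 − 0.2 = 3.435 mg/L as Cl₂.
Cl₂ equivalent: 3.435 mg/L × 224,829 L = 772.3 g.
Product at 13.7% available Cl: 772.3 / 0.137 = 5637 g.
Volume: 5637 g ÷ 1.15 g/mL = 4902 mL.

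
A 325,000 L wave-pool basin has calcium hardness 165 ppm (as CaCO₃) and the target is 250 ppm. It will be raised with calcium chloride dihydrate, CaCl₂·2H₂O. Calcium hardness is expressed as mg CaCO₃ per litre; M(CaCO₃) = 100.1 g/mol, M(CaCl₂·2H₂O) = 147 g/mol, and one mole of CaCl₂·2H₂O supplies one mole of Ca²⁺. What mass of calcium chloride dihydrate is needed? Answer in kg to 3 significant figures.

40.6 kg

Hardness to add: (250 − 165) = 85 mg/L as CaCO₃ × 325,000 L = 27,620 g as CaCO₃.
Moles of Ca²⁺ (1 mol Ca²⁺ ≡ 1 mol CaCO₃): 27,620 / 100.1 g/mol = 276 mol.
Mass of CaCl₂·2H₂O: 276 × 147 = 40,570 g.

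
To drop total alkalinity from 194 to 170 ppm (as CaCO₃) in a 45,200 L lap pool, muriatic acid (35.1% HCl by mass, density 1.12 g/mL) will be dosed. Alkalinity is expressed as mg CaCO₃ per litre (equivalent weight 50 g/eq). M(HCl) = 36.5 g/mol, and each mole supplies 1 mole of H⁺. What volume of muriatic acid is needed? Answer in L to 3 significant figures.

Alkalinity to neutralize: (194 − 170) = 24 mg/L as CaCO₃ × 45,200 L = 1085 g as CaCO₃.
Equivalents of H⁺ required: 1085 ÷ 50 g/eq = 21.7 eq = 21.7 mol HCl.
Mass of HCl: 21.7 × 36.5 = 791.9 g.
Mass of 35.1% solution: 791.9 / 0.351 = 2256 g.
Volume: 2256 g ÷ 1.12 g/mL = 2014 mL.

2.01 L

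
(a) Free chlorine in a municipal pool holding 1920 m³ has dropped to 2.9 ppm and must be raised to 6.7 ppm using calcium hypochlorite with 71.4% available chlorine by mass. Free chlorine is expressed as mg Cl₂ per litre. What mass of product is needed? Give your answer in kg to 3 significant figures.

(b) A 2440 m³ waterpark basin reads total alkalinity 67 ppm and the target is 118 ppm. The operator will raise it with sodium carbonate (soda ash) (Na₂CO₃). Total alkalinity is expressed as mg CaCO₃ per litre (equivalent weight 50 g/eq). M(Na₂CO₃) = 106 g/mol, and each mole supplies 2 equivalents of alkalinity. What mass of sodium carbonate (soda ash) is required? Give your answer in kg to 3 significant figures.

(a) Volume: 1920 m³ = 1,920,000 L.
(a) Chlorine deficit: 6.7 − 2.9 = 3.8 ppm = 3.8 mg/L as Cl₂.
(a) Cl₂ equivalent needed: 3.8 mg/L × 1,920,000 L = 7,296,000 mg = 7296 g.
(a) Product at 71.4% available chlorine: 7296 / 0.714 = 10,220 g.

(b) Volume: 2440 m³ = 2,440,000 L.
(b) Alkalinity to add: (118 − 67) = 51 mg/L as CaCO₃ × 2,440,000 L = 124,400 g as CaCO₃.
(b) Equivalents: 124,400 g ÷ 50 g/eq = 2489 eq.
(b) Each mole of Na₂CO₃ supplies 2 eq, so 2489 / 2 = 1244 mol.
(b) Mass: 1244 mol × 106 g/mol = 131,900 g.

(a) 10.2 kg; (b) 132 kg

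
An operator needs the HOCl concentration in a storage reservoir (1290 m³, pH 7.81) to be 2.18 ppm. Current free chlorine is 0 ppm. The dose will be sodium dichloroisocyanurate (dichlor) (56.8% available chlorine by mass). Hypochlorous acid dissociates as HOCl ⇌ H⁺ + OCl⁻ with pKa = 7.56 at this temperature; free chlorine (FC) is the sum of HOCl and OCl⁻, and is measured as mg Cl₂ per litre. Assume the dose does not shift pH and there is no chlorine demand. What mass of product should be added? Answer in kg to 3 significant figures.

Volume: 1290 m³ = 1,290,000 L.
[OCl⁻]/[HOCl] = 10^(pH − pKa) = 10^(7.81 − 7.56) = 1.778; fraction as HOCl = 1/(1 + 1.778) = 0.3599.
Free chlorine required for 2.18 ppm HOCl: 2.18 / 0.3599 = 6.057 ppm.
FC to add: 6.057 − 0 = 6.057 mg/L as Cl₂.
Cl₂ equivalent: 6.057 mg/L × 1,290,000 L = 7813 g.
Product at 56.8% available Cl: 7813 / 0.568 = 13,760 g.

13.8 kg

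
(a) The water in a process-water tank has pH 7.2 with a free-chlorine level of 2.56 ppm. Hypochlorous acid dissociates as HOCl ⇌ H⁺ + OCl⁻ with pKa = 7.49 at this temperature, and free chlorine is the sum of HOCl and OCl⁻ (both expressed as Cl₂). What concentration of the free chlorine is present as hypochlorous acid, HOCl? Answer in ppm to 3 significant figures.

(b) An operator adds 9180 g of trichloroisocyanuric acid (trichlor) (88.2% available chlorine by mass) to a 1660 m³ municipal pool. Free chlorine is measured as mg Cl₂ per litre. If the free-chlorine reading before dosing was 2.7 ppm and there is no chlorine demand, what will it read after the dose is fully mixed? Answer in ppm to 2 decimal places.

(a) [OCl⁻]/[HOCl] = 10^(pH − pKa) = 10^(7.2 − 7.49) = 10^-0.29 = 0.5129.
(a) Fraction as HOCl = 1 / (1 + 0.5129) = 0.661.
(a) HOCl = 0.661 × 2.56 ppm = 1.692 ppm.

(b) Volume: 1660 m³ = 1,660,000 L.
(b) Available chlorine delivered: 9180 g × 0.882 = 8097 g as Cl₂.
(b) Concentration rise: 8097 g / 1,660,000 L = 4.878 mg/L = 4.88 ppm.
(b) Final FC: 2.7 + 4.88 = 7.58 ppm.

(a) 1.69 ppm; (b) 7.58 ppm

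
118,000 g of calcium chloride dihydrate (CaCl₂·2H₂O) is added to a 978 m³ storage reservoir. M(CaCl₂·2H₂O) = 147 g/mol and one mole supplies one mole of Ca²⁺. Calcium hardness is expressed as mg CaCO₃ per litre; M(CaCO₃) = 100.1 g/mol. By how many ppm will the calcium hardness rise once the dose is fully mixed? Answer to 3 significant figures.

82.2 ppm

Volume: 978 m³ = 978,000 L.
Moles of Ca²⁺: 118,000 g ÷ 147 g/mol = 802.7 mol.
As CaCO₃: 802.7 mol × 100.1 g/mol = 80,350 g.
Rise: 80,350 g / 978,000 L × 1000 = 82.16 mg/L.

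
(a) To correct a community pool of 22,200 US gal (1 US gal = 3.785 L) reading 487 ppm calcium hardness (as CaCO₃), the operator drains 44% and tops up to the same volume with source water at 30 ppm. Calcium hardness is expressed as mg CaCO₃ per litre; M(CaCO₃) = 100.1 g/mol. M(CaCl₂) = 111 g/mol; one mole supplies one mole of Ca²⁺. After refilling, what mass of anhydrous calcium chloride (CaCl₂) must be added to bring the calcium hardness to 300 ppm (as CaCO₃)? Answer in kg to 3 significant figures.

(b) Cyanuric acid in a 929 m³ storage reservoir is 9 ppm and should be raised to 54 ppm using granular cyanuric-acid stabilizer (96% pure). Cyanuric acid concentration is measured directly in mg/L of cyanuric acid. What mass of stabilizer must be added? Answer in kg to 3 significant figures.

(a) 1.31 kg; (b) 43.5 kg

(a) Volume: 22,200 US gal × 3.785 L/gal = 84,027 L.
(a) After draining 44% and refilling: 487 × 0.56 + 30 × 0.44 = 285.92 ppm.
(a) Deficit to target: 300 − 285.92 = 14.08 mg/L.
(a) As CaCO₃: 14.08 mg/L × 84,027 L = 1183 g; ÷ 100.1 = 11.82 mol Ca²⁺.
(a) Mass: 11.82 × 111 = 1312 g.

(b) Volume: 929 m³ = 929,000 L.
(b) CYA to add: (54 − 9) = 45 mg/L × 929,000 L = 41,800 g cyanuric acid.
(b) At 96% purity: 41,800 / 0.96 = 43,550 g product.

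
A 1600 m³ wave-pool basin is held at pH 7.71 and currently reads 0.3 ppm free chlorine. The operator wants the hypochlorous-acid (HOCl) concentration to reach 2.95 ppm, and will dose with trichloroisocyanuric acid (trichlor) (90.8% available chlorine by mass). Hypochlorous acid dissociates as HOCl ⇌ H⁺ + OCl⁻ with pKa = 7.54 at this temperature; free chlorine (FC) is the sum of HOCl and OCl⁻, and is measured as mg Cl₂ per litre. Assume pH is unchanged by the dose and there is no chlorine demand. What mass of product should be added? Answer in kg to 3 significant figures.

12.4 kg

Volume: 1600 m³ = 1,600,000 L.
[OCl⁻]/[HOCl] = 10^(pH − pKa) = 10^(7.71 − 7.54) = 1.479; fraction as HOCl = 1/(1 + 1.479) = 0.4034.
Free chlorine required for 2.95 ppm HOCl: 2.95 / 0.4034 = 7.313 ppm.
FC to add: 7.313 − 0.3 = 7.013 mg/L as Cl₂.
Cl₂ equivalent: 7.013 mg/L × 1,600,000 L = 11,220 g.
Product at 90.8% available Cl: 11,220 / 0.908 = 12,360 g.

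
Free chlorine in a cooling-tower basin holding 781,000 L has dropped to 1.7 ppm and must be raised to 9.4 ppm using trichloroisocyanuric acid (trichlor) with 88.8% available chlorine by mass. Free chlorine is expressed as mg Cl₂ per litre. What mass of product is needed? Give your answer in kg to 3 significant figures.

Chlorine deficit: 9.4 − 1.7 = 7.7 ppm = 7.7 mg/L as Cl₂.
Cl₂ equivalent needed: 7.7 mg/L × 781,000 L = 6,014,000 mg = 6014 g.
Product at 88.8% available chlorine: 6014 / 0.888 = 6772 g.

6.77 kg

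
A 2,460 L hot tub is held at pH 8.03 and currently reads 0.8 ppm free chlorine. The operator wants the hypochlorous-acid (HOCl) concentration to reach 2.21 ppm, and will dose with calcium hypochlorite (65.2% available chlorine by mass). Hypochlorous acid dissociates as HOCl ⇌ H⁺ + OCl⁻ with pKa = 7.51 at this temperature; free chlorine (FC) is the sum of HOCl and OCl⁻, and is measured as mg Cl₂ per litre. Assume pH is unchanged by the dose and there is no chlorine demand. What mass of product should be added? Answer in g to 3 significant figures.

32.9 g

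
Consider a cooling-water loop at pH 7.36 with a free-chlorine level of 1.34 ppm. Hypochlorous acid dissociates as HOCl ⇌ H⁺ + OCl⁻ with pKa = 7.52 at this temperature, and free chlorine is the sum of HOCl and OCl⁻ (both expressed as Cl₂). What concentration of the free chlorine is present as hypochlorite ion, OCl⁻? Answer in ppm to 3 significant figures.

0.548 ppm

[OCl⁻]/[HOCl] = 10^(pH − pKa) = 10^(7.36 − 7.52) = 10^-0.16 = 0.6918.
Fraction as HOCl = 1 / (1 + 0.6918) = 0.5911.
OCl⁻ = (1 − 0.5911) × 1.34 ppm = 0.548 ppm.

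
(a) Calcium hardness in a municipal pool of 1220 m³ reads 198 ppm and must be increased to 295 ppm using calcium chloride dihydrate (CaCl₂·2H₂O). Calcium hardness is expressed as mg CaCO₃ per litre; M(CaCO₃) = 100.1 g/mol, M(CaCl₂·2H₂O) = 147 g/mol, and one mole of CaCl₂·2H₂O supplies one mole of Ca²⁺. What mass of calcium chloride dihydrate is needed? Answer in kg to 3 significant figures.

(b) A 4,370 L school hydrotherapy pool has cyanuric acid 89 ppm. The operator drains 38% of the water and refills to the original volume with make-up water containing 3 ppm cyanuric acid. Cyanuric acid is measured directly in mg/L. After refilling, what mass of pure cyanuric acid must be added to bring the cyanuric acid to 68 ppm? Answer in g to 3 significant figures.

(a) 174 kg; (b) 51.0 g

(a) Volume: 1220 m³ = 1,220,000 L.
(a) Hardness to add: (295 − 198) = 97 mg/L as CaCO₃ × 1,220,000 L = 118,300 g as CaCO₃.
(a) Moles of Ca²⁺ (1 mol Ca²⁺ ≡ 1 mol CaCO₃): 118,300 / 100.1 g/mol = 1182 mol.
(a) Mass of CaCl₂·2H₂O: 1182 × 147 = 173,800 g.

(b) After draining 38% and refilling: 89 × 0.62 + 3 × 0.38 = 56.32 ppm.
(b) Deficit to target: 68 − 56.32 = 11.68 mg/L.
(b) Mass: 11.68 mg/L × 4,370 L = 51.04 g cyanuric acid.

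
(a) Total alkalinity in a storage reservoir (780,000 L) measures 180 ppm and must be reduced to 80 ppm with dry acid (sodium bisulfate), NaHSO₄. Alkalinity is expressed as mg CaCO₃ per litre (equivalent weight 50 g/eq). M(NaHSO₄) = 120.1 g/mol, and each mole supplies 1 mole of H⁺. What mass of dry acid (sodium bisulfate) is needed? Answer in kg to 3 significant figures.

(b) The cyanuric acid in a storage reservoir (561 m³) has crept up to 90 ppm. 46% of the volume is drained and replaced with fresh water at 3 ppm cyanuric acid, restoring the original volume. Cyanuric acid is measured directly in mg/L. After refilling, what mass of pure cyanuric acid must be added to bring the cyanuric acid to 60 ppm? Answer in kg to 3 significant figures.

(a) Alkalinity to neutralize: (180 − 80) = 100 mg/L as CaCO₃ × 780,000 L = 78,000 g as CaCO₃.
(a) Equivalents of H⁺ required: 78,000 ÷ 50 g/eq = 1560 eq = 1560 mol NaHSO₄.
(a) Mass of NaHSO₄: 1560 × 120.1 = 187,400 g.

(b) Volume: 561 m³ = 561,000 L.
(b) After draining 46% and refilling: 90 × 0.54 + 3 × 0.46 = 49.98 ppm.
(b) Deficit to target: 60 − 49.98 = 10.02 mg/L.
(b) Mass: 10.02 mg/L × 561,000 L = 5621 g cyanuric acid.

(a) 187 kg; (b) 5.62 kg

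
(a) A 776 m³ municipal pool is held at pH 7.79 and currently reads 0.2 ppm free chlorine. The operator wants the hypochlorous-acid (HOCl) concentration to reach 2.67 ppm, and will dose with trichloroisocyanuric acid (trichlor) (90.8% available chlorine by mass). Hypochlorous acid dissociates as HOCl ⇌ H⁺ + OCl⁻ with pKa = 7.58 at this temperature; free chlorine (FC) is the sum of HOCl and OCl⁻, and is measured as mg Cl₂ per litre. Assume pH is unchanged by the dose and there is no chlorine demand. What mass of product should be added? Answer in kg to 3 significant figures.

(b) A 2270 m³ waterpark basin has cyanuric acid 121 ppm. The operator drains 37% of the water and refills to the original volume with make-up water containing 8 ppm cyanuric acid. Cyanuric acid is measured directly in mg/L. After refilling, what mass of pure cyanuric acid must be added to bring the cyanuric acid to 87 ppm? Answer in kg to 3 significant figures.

(a) Volume: 776 m³ = 776,000 L.
(a) [OCl⁻]/[HOCl] = 10^(pH − pKa) = 10^(7.79 − 7.58) = 1.622; fraction as HOCl = 1/(1 + 1.622) = 0.3814.
(a) Free chlorine required for 2.67 ppm HOCl: 2.67 / 0.3814 = 7 ppm.
(a) FC to add: 7 − 0.2 = 6.8 mg/L as Cl₂.
(a) Cl₂ equivalent: 6.8 mg/L × 776,000 L = 5277 g.
(a) Product at 90.8% available Cl: 5277 / 0.908 = 5812 g.

(b) Volume: 2270 m³ = 2,270,000 L.
(b) After draining 37% and refilling: 121 × 0.63 + 8 × 0.37 = 79.19 ppm.
(b) Deficit to target: 87 − 79.19 = 7.81 mg/L.
(b) Mass: 7.81 mg/L × 2,270,000 L = 17,730 g cyanuric acid.

(a) 5.81 kg; (b) 17.7 kg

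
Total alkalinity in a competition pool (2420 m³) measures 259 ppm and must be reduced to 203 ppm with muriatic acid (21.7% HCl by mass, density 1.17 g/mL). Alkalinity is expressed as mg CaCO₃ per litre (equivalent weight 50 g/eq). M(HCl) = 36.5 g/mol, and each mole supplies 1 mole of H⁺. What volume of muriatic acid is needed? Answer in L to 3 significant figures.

Volume: 2420 m³ = 2,420,000 L.
Alkalinity to neutralize: (259 − 203) = 56 mg/L as CaCO₃ × 2,420,000 L = 135,500 g as CaCO₃.
Equivalents of H⁺ required: 135,500 ÷ 50 g/eq = 2710 eq = 2710 mol HCl.
Mass of HCl: 2710 × 36.5 = 98,930 g.
Mass of 21.7% solution: 98,930 / 0.217 = 455,900 g.
Volume: 455,900 g ÷ 1.17 g/mL = 389,700 mL.

390 L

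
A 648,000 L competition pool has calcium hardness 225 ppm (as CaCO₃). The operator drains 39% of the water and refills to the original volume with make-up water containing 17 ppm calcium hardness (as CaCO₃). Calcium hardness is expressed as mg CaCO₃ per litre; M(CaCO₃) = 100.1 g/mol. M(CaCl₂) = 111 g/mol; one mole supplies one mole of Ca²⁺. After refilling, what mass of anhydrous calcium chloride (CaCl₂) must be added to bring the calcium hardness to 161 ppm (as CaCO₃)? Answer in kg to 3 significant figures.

12.3 kg

After draining 39% and refilling: 225 × 0.61 + 17 × 0.39 = 143.88 ppm.
Deficit to target: 161 − 143.88 = 17.12 mg/L.
As CaCO₃: 17.12 mg/L × 648,000 L = 11,090 g; ÷ 100.1 = 110.8 mol Ca²⁺.
Mass: 110.8 × 111 = 12,300 g.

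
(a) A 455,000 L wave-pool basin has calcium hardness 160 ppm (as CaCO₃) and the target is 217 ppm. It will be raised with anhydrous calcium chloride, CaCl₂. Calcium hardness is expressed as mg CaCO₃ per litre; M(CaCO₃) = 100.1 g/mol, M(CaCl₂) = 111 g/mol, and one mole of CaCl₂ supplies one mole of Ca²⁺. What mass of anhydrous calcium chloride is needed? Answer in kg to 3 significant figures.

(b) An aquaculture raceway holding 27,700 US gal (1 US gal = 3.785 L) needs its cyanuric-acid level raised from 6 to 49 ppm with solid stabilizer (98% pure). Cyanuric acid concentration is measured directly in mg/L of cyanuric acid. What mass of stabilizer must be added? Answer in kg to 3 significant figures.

(a) 28.8 kg; (b) 4.60 kg

(a) Hardness to add: (217 − 160) = 57 mg/L as CaCO₃ × 455,000 L = 25,940 g as CaCO₃.
(a) Moles of Ca²⁺ (1 mol Ca²⁺ ≡ 1 mol CaCO₃): 25,940 / 100.1 g/mol = 259.1 mol.
(a) Mass of CaCl₂: 259.1 × 111 = 28,760 g.

(b) Volume: 27,700 US gal × 3.785 L/gal = 104,844 L.
(b) CYA to add: (49 − 6) = 43 mg/L × 104,844 L = 4508 g cyanuric acid.
(b) At 98% purity: 4508 / 0.98 = 4600 g product.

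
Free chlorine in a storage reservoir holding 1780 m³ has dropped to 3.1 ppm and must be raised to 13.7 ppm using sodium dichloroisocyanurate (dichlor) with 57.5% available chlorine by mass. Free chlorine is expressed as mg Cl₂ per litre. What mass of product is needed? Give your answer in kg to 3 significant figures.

32.8 kg

Volume: 1780 m³ = 1,780,000 L.
Chlorine deficit: 13.7 − 3.1 = 10.6 ppm = 10.6 mg/L as Cl₂.
Cl₂ equivalent needed: 10.6 mg/L × 1,780,000 L = 18,870,000 mg = 18,870 g.
Product at 57.5% available chlorine: 18,870 / 0.575 = 32,810 g.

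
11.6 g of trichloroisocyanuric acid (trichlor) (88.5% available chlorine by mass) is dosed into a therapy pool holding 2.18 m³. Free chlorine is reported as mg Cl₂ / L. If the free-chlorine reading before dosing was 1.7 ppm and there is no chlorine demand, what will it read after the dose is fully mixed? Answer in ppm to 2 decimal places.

Volume: 2.18 m³ = 2,180 L.
Available chlorine delivered: 11.6 g × 0.885 = 10.27 g as Cl₂.
Concentration rise: 10.27 g / 2,180 L = 4.709 mg/L = 4.71 ppm.
Final FC: 1.7 + 4.71 = 6.41 ppm.

6.41 ppm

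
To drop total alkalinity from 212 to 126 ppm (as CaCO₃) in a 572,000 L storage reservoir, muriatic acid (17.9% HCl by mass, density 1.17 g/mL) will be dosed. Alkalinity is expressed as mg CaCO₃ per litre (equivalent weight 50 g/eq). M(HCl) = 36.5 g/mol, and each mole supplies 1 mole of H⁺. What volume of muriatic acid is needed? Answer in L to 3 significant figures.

Alkalinity to neutralize: (212 − 126) = 86 mg/L as CaCO₃ × 572,000 L = 49,190 g as CaCO₃.
Equivalents of H⁺ required: 49,190 ÷ 50 g/eq = 983.8 eq = 983.8 mol HCl.
Mass of HCl: 983.8 × 36.5 = 35,910 g.
Mass of 17.9% solution: 35,910 / 0.179 = 200,600 g.
Volume: 200,600 g ÷ 1.17 g/mL = 171,500 mL.

171 L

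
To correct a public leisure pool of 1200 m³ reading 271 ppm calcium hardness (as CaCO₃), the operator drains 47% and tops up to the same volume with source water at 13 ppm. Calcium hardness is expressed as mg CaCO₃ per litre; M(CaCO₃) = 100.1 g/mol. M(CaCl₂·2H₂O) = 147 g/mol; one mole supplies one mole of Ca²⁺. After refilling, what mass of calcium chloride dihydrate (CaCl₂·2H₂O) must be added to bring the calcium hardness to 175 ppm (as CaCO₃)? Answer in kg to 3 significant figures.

44.5 kg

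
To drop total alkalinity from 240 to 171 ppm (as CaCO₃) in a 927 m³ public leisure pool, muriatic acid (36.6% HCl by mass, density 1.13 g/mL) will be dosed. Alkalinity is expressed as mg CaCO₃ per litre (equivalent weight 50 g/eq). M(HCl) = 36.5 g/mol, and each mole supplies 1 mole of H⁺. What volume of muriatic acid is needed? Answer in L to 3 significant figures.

113 L

Volume: 927 m³ = 927,000 L.
Alkalinity to neutralize: (240 − 171) = 69 mg/L as CaCO₃ × 927,000 L = 63,960 g as CaCO₃.
Equivalents of H⁺ required: 63,960 ÷ 50 g/eq = 1279 eq = 1279 mol HCl.
Mass of HCl: 1279 × 36.5 = 46,690 g.
Mass of 36.6% solution: 46,690 / 0.366 = 127,600 g.
Volume: 127,600 g ÷ 1.13 g/mL = 112,900 mL.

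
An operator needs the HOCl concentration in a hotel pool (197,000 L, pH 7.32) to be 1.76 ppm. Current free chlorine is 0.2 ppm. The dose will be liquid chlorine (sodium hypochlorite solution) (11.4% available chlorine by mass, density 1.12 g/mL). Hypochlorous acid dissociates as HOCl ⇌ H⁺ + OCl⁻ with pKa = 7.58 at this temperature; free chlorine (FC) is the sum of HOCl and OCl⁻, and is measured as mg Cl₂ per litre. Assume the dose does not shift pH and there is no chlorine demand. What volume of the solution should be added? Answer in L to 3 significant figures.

3.90 L

[OCl⁻]/[HOCl] = 10^(pH − pKa) = 10^(7.32 − 7.58) = 0.5495; fraction as HOCl = 1/(1 + 0.5495) = 0.6454.
Free chlorine required for 1.76 ppm HOCl: 1.76 / 0.6454 = 2.727 ppm.
FC to add: 2.727 − 0.2 = 2.527 mg/L as Cl₂.
Cl₂ equivalent: 2.527 mg/L × 197,000 L = 497.9 g.
Product at 11.4% available Cl: 497.9 / 0.114 = 4367 g.
Volume: 4367 g ÷ 1.12 g/mL = 3899 mL.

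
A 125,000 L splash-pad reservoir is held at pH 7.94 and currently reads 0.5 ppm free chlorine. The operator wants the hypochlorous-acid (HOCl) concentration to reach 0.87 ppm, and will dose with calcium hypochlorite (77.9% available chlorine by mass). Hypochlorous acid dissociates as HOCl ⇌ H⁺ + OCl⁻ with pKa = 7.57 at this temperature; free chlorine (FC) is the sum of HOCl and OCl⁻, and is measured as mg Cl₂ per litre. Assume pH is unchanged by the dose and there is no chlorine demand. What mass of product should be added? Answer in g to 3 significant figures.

[OCl⁻]/[HOCl] = 10^(pH − pKa) = 10^(7.94 − 7.57) = 2.344; fraction as HOCl = 1/(1 + 2.344) = 0.299.
Free chlorine required for 0.87 ppm HOCl: 0.87 / 0.299 = 2.909 ppm.
FC to add: 2.909 − 0.5 = 2.409 mg/L as Cl₂.
Cl₂ equivalent: 2.409 mg/L × 125,000 L = 301.2 g.
Product at 77.9% available Cl: 301.2 / 0.779 = 386.6 g.

387 g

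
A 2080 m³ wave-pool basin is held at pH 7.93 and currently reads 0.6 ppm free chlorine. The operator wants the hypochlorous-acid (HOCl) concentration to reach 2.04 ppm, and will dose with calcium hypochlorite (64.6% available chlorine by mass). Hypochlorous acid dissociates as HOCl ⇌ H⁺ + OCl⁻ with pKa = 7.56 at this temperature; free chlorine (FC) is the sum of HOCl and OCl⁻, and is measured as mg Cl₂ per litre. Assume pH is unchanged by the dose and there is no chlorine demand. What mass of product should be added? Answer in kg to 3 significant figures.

Volume: 2080 m³ = 2,080,000 L.
[OCl⁻]/[HOCl] = 10^(pH − pKa) = 10^(7.93 − 7.56) = 2.344; fraction as HOCl = 1/(1 + 2.344) = 0.299.
Free chlorine required for 2.04 ppm HOCl: 2.04 / 0.299 = 6.822 ppm.
FC to add: 6.822 − 0.6 = 6.222 mg/L as Cl₂.
Cl₂ equivalent: 6.222 mg/L × 2,080,000 L = 12,940 g.
Product at 64.6% available Cl: 12,940 / 0.646 = 20,030 g.

20.0 kg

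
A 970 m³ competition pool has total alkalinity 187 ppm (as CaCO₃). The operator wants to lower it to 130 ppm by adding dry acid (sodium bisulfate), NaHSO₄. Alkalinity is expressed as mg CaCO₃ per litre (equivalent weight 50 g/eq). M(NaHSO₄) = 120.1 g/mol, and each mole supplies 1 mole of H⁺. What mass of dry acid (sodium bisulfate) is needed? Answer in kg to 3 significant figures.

Volume: 970 m³ = 970,000 L.
Alkalinity to neutralize: (187 − 130) = 57 mg/L as CaCO₃ × 970,000 L = 55,290 g as CaCO₃.
Equivalents of H⁺ required: 55,290 ÷ 50 g/eq = 1106 eq = 1106 mol NaHSO₄.
Mass of NaHSO₄: 1106 × 120.1 = 132,800 g.

133 kg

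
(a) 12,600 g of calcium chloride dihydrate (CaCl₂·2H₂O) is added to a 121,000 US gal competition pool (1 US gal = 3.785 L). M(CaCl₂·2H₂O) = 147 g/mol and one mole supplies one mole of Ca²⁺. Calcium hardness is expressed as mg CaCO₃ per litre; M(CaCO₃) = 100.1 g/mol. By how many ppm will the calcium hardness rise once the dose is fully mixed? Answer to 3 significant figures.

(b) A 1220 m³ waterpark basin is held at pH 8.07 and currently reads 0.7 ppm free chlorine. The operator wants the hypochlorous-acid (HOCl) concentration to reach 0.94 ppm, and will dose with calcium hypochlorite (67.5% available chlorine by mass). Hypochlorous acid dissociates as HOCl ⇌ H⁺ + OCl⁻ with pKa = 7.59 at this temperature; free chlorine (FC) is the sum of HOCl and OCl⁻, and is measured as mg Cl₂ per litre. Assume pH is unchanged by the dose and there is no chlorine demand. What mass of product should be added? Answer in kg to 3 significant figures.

(a) 18.7 ppm; (b) 5.56 kg

(a) Volume: 121,000 US gal × 3.785 L/gal = 457,985 L.
(a) Moles of Ca²⁺: 12,600 g ÷ 147 g/mol = 85.71 mol.
(a) As CaCO₃: 85.71 mol × 100.1 g/mol = 8580 g.
(a) Rise: 8580 g / 457,985 L × 1000 = 18.73 mg/L.

(b) Volume: 1220 m³ = 1,220,000 L.
(b) [OCl⁻]/[HOCl] = 10^(pH − pKa) = 10^(8.07 − 7.59) = 3.02; fraction as HOCl = 1/(1 + 3.02) = 0.2488.
(b) Free chlorine required for 0.94 ppm HOCl: 0.94 / 0.2488 = 3.779 ppm.
(b) FC to add: 3.779 − 0.7 = 3.079 mg/L as Cl₂.
(b) Cl₂ equivalent: 3.079 mg/L × 1,220,000 L = 3756 g.
(b) Product at 67.5% available Cl: 3756 / 0.675 = 5565 g.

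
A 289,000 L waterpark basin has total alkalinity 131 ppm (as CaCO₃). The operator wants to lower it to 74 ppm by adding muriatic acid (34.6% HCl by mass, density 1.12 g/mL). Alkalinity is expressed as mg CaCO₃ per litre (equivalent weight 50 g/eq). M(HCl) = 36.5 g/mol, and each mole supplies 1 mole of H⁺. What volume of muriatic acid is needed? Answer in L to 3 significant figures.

Alkalinity to neutralize: (131 − 74) = 57 mg/L as CaCO₃ × 289,000 L = 16,470 g as CaCO₃.
Equivalents of H⁺ required: 16,470 ÷ 50 g/eq = 329.5 eq = 329.5 mol HCl.
Mass of HCl: 329.5 × 36.5 = 12,030 g.
Mass of 34.6% solution: 12,030 / 0.346 = 34,760 g.
Volume: 34,760 g ÷ 1.12 g/mL = 31,030 mL.

31.0 L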